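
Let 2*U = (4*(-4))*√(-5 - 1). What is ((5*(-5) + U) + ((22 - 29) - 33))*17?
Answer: -1105 - 136*I*√6 ≈ -1105.0 - 333.13*I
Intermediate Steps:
U = -8*I*√6 (U = ((4*(-4))*√(-5 - 1))/2 = (-16*I*√6)/2 = -8*I*√6 ≈ -19.596*I)
((5*(-5) + U) + ((22 - 29) - 33))*17 = ((5*(-5) - 8*I*√6) + ((22 - 29) - 33))*17 = ((-25 - 8*I*√6) + (-7 - 33))*17 = ((-25 - 8*I*√6) - 40)*17 = (-65 - 8*I*√6)*17 = -1105 - 136*I*√6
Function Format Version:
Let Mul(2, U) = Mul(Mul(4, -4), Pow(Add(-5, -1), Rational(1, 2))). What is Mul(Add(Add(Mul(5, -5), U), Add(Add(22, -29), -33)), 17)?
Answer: Add(-1105, Mul(-136, I, Pow(6, Rational(1, 2)))) ≈ Add(-1105.0, Mul(-333.13, I))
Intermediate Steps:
U = Mul(-8, I, Pow(6, Rational(1, 2))) (U = Mul(Rational(1, 2), Mul(Mul(4, -4), Pow(Add(-5, -1), Rational(1, 2)))) = Mul(Rational(1, 2), Mul(-16, Pow(-6, Rational(1, 2)))) = Mul(Rational(1, 2), Mul(-16, Mul(I, Pow(6, Rational(1, 2))))) = Mul(Rational(1, 2), Mul(-16, I, Pow(6, Rational(1, 2)))) = Mul(-8, I, Pow(6, Rational(1, 2))) ≈ Mul(-19.596, I))
Mul(Add(Add(Mul(5, -5), U), Add(Add(22, -29), -33)), 17) = Mul(Add(Add(Mul(5, -5), Mul(-8, I, Pow(6, Rational(1, 2)))), Add(Add(22, -29), -33)), 17) = Mul(Add(Add(-25, Mul(-8, I, Pow(6, Rational(1, 2)))), Add(-7, -33)), 17) = Mul(Add(Add(-25, Mul(-8, I, Pow(6, Rational(1, 2)))), -40), 17) = Mul(Add(-65, Mul(-8, I, Pow(6, Rational(1, 2)))), 17) = Add(-1105, Mul(-136, I, Pow(6, Rational(1, 2))))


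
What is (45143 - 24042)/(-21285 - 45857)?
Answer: -21101/67142 ≈ -0.31427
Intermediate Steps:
(45143 - 24042)/(-21285 - 45857) = 21101/(-67142) = 21101*(-1/67142) = -21101/67142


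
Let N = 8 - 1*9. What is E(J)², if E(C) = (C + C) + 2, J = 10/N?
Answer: 324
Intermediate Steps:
N = -1 (N = 8 - 9 = -1)
J = -10 (J = 10/(-1) = 10*(-1) = -10)
E(C) = 2 + 2*C (E(C) = 2*C + 2 = 2 + 2*C)
E(J)² = (2 + 2*(-10))² = (2 - 20)² = (-18)² = 324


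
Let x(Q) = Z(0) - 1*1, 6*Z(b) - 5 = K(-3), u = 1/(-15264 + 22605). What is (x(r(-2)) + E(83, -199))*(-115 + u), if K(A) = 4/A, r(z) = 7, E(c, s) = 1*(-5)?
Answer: 40944379/66069 ≈ 619.72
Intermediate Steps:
E(c, s) = -5
u = 1/7341 ≈ 0.00013622
Z(b) = 11/18 (Z(b) = ⅚ + (4/(-3))/6 = ⅚ + (4*(-⅓))/6 = ⅚ + (⅙)*(-4/3) = ⅚ - 2/9 = 11/18)
x(Q) = -7/18 (x(Q) = 11/18 - 1*1 = 11/18 - 1 = -7/18)
(x(r(-2)) + E(83, -199))*(-115 + u) = (-7/18 - 5)*(-115 + 1/7341) = -97/18*(-844214/7341) = 40944379/66069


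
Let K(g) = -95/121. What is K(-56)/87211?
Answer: -95/10552531 ≈ -9.0026e-6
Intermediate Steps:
K(g) = -95/121 (K(g) = -95*1/121 = -95/121)
K(-56)/87211 = -95/121/87211 = -95/121*1/87211 = -95/10552531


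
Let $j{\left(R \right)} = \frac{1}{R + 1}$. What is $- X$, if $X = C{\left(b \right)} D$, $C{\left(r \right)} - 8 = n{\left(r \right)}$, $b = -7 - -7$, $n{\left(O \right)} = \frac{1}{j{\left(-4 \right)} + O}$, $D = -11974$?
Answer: $59870$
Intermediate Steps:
$j{\left(R \right)} = \frac{1}{1 + R}$
$n{\left(O \right)} = \frac{1}{- \frac{1}{3} + O}$ ($n{\left(O \right)} = \frac{1}{\frac{1}{1 - 4} + O} = \frac{1}{\frac{1}{-3} + O} = \frac{1}{- \frac{1}{3} + O}$)
$b = 0$ ($b = -7 + 7 = 0$)
$C{\left(r \right)} = 8 + \frac{3}{-1 + 3 r}$
$X = -59870$ ($X = \frac{-5 + 24 \cdot 0}{-1 + 3 \cdot 0} \left(-11974\right) = \frac{-5 + 0}{-1 + 0} \left(-11974\right) = \frac{1}{-1} \left(-5\right) \left(-11974\right) = \left(-1\right) \left(-5\right) \left(-11974\right) = 5 \left(-11974\right) = -59870$)
$- X = \left(-1\right) \left(-59870\right) = 59870$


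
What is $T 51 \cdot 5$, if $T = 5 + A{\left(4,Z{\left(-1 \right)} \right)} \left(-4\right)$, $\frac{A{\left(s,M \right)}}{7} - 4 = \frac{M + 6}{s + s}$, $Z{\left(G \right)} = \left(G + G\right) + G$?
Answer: $- \frac{59925}{2} \approx -29963.0$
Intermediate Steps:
$Z{\left(G \right)} = 3 G$ ($Z{\left(G \right)} = 2 G + G = 3 G$)
$A{\left(s,M \right)} = 28 + \frac{7 \left(6 + M\right)}{2 s}$ ($A{\left(s,M \right)} = 28 + 7 \frac{M + 6}{s + s} = 28 + 7 \frac{6 + M}{2 s} = 28 + \frac{7 \left(6 + M\right)}{2 s}$)
$T = - \frac{235}{2}$ ($T = 5 + \frac{7 \left(6 + 3 \left(-1\right) + 8 \cdot 4\right)}{2 \cdot 4} \left(-4\right) = 5 + \frac{7}{2} \cdot \frac{1}{4} \left(6 - 3 + 32\right) \left(-4\right) = 5 + \frac{7}{2} \cdot \frac{1}{4} \cdot 35 \left(-4\right) = 5 + \frac{245}{8} \left(-4\right) = 5 - \frac{245}{2} = - \frac{235}{2} \approx -117.5$)
$T 51 \cdot 5 = - \frac{235 \cdot 51 \cdot 5}{2} = \left(- \frac{235}{2}\right) 255 = - \frac{59925}{2}$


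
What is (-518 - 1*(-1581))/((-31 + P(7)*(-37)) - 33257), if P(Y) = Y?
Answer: -1063/33547 ≈ -0.031687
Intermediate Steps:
(-518 - 1*(-1581))/((-31 + P(7)*(-37)) - 33257) = (-518 - 1*(-1581))/((-31 + 7*(-37)) - 33257) = (-518 + 1581)/((-31 - 259) - 33257) = 1063/(-290 - 33257) = 1063/(-33547) = 1063*(-1/33547) = -1063/33547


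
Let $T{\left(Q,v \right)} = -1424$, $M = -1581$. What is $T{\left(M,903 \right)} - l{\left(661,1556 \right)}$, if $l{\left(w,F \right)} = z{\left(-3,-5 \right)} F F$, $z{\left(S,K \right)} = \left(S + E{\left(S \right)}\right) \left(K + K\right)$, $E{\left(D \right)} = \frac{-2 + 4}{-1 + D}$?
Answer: $-84741184$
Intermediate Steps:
$E{\left(D \right)} = \frac{2}{-1 + D}$
$z{\left(S,K \right)} = 2 K \left(S + \frac{2}{-1 + S}\right)$ ($z{\left(S,K \right)} = \left(S + \frac{2}{-1 + S}\right) \left(K + K\right) = \left(S + \frac{2}{-1 + S}\right) 2 K = 2 K \left(S + \frac{2}{-1 + S}\right)$)
$l{\left(w,F \right)} = 35 F^{2}$ ($l{\left(w,F \right)} = 2 \left(-5\right) \frac{1}{-1 - 3} \left(2 - 3 \left(-1 - 3\right)\right) F F = 2 \left(-5\right) \frac{1}{-4} \left(2 - -12\right) F F = 2 \left(-5\right) \left(- \frac{1}{4}\right) \left(2 + 12\right) F F = 2 \left(-5\right) \left(- \frac{1}{4}\right) 14 F F = 35 F F = 35 F^{2}$)
$T{\left(M,903 \right)} - l{\left(661,1556 \right)} = -1424 - 35 \cdot 1556^{2} = -1424 - 35 \cdot 2421136 = -1424 - 84739760 = -84741184$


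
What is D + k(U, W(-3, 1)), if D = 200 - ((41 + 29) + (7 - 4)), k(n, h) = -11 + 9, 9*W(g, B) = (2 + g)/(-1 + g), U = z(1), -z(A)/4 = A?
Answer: 125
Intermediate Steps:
z(A) = -4*A
U = -4 (U = -4*1 = -4)
W(g, B) = (2 + g)/(9*(-1 + g)) (W(g, B) = ((2 + g)/(-1 + g))/9 = (2 + g)/(9*(-1 + g)))
k(n, h) = -2
D = 127 (D = 200 - (70 + 3) = 200 - 1*73 = 200 - 73 = 127)
D + k(U, W(-3, 1)) = 127 - 2 = 125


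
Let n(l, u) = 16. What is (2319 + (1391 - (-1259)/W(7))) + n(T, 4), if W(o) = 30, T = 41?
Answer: 113039/30 ≈ 3768.0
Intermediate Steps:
(2319 + (1391 - (-1259)/W(7))) + n(T, 4) = (2319 + (1391 - (-1259)/30)) + 16 = (2319 + (1391 - 1*(-1259/30))) + 16 = (2319 + (1391 + 1259/30)) + 16 = (2319 + 42989/30) + 16 = 112559/30 + 16 = 113039/30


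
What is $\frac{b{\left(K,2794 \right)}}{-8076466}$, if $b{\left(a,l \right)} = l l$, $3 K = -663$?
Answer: $- \frac{3903218}{4038233} \approx -0.96657$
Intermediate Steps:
$K = -221$ ($K = \frac{1}{3} \left(-663\right) = -221$)
$b{\left(a,l \right)} = l^{2}$
$\frac{b{\left(K,2794 \right)}}{-8076466} = \frac{2794^{2}}{-8076466} = 7806436 \left(- \frac{1}{8076466}\right) = - \frac{3903218}{4038233}$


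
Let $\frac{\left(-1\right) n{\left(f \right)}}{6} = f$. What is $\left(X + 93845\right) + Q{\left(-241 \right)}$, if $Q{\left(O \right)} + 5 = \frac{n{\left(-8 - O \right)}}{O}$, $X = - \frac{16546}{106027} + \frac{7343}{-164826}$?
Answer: $\frac{395251158529404139}{4211717518782} \approx 93846.0$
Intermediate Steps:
$n{\left(f \right)} = - 6 f$
$X = - \frac{3505767257}{17476006302}$ ($X = \left(-16546\right) \frac{1}{106027} + 7343 \left(- \frac{1}{164826}\right) = - \frac{16546}{106027} - \frac{7343}{164826} = - \frac{3505767257}{17476006302} \approx -0.2006$)
$Q{\left(O \right)} = -5 + \frac{48 + 6 O}{O}$ ($Q{\left(O \right)} = -5 + \frac{\left(-6\right) \left(-8 - O\right)}{O} = -5 + \frac{48 + 6 O}{O}$)
$\left(X + 93845\right) + Q{\left(-241 \right)} = \left(- \frac{3505767257}{17476006302} + 93845\right) + \frac{48 - 241}{-241} = \frac{1640032305643933}{17476006302} - - \frac{193}{241} = \frac{1640032305643933}{17476006302} + \frac{193}{241} = \frac{395251158529404139}{4211717518782}$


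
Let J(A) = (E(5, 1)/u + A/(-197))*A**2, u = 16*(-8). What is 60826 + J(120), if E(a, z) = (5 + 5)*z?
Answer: 10033097/197 ≈ 50929.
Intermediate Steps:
E(a, z) = 10*z
u = -128
J(A) = A**2*(-5/64 - A/197) (J(A) = ((10*1)/(-128) + A/(-197))*A**2 = (10*(-1/128) + A*(-1/197))*A**2 = (-5/64 - A/197)*A**2 = A**2*(-5/64 - A/197))
60826 + J(120) = 60826 + (1/12608)*120**2*(-985 - 64*120) = 60826 + (1/12608)*14400*(-985 - 7680) = 60826 + (1/12608)*14400*(-8665) = 60826 - 1949625/197 = 10033097/197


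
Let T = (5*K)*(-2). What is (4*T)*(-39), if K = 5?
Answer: 7800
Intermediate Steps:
T = -50 (T = (5*5)*(-2) = 25*(-2) = -50)
(4*T)*(-39) = (4*(-50))*(-39) = -200*(-39) = 7800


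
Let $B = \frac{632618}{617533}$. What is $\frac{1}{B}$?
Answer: $\frac{88219}{90374} \approx 0.97615$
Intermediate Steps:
$B = \frac{90374}{88219}$ ($B = 632618 \cdot \frac{1}{617533} = \frac{90374}{88219} \approx 1.0244$)
$\frac{1}{B} = \frac{1}{\frac{90374}{88219}} = \frac{88219}{90374}$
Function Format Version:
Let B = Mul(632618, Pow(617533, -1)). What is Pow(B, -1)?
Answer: Rational(88219, 90374) ≈ 0.97615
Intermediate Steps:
B = Rational(90374, 88219) (B = Mul(632618, Rational(1, 617533)) = Rational(90374, 88219) ≈ 1.0244)
Pow(B, -1) = Pow(Rational(90374, 88219), -1) = Rational(88219, 90374)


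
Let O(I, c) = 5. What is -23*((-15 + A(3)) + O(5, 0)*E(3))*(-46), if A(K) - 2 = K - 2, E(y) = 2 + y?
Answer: 13754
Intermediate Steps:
A(K) = K (A(K) = 2 + (K - 2) = 2 + (-2 + K) = K)
-23*((-15 + A(3)) + O(5, 0)*E(3))*(-46) = -23*((-15 + 3) + 5*(2 + 3))*(-46) = -23*(-12 + 5*5)*(-46) = -23*(-12 + 25)*(-46) = -23*13*(-46) = -299*(-46) = 13754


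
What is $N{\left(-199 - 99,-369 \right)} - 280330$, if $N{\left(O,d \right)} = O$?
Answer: $-280628$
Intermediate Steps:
$N{\left(-199 - 99,-369 \right)} - 280330 = \left(-199 - 99\right) - 280330 = -298 - 280330 = -280628$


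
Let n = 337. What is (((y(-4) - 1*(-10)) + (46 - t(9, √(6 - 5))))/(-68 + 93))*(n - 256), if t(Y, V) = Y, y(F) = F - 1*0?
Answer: 3483/25 ≈ 139.32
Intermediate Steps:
y(F) = F (y(F) = F + 0 = F)
(((y(-4) - 1*(-10)) + (46 - t(9, √(6 - 5))))/(-68 + 93))*(n - 256) = (((-4 - 1*(-10)) + (46 - 1*9))/(-68 + 93))*(337 - 256) = (((-4 + 10) + (46 - 9))/25)*81 = ((6 + 37)*(1/25))*81 = (43*(1/25))*81 = (43/25)*81 = 3483/25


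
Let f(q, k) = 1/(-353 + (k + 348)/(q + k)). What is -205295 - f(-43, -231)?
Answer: -19880562231/96839 ≈ -2.0530e+5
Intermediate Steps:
f(q, k) = 1/(-353 + (348 + k)/(k + q))
-205295 - f(-43, -231) = -205295 - (-1*(-231) - 1*(-43))/(-348 + 352*(-231) + 353*(-43)) = -205295 - (231 + 43)/(-348 - 81312 - 15179) = -205295 - 274/(-96839) = -205295 - (-1)*274/96839 = -205295 - 1*(-274/96839) = -205295 + 274/96839 = -19880562231/96839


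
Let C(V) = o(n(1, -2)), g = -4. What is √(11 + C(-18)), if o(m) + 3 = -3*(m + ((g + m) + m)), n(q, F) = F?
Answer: √38 ≈ 6.1644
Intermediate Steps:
o(m) = 9 - 9*m (o(m) = -3 - 3*(m + ((-4 + m) + m)) = -3 - 3*(m + (-4 + 2*m)) = -3 - 3*(-4 + 3*m) = -3 + (12 - 9*m) = 9 - 9*m)
C(V) = 27 (C(V) = 9 - 9*(-2) = 9 + 18 = 27)
√(11 + C(-18)) = √(11 + 27) = √38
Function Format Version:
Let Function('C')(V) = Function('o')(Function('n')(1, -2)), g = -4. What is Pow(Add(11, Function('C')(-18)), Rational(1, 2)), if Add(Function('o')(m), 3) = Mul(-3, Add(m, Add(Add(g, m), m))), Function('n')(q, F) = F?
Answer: Pow(38, Rational(1, 2)) ≈ 6.1644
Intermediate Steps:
Function('o')(m) = Add(9, Mul(-9, m)) (Function('o')(m) = Add(-3, Mul(-3, Add(m, Add(Add(-4, m), m)))) = Add(-3, Mul(-3, Add(m, Add(-4, Mul(2, m))))) = Add(-3, Mul(-3, Add(-4, Mul(3, m)))) = Add(-3, Add(12, Mul(-9, m))) = Add(9, Mul(-9, m)))
Function('C')(V) = 27 (Function('C')(V) = Add(9, Mul(-9, -2)) = Add(9, 18) = 27)
Pow(Add(11, Function('C')(-18)), Rational(1, 2)) = Pow(Add(11, 27), Rational(1, 2)) = Pow(38, Rational(1, 2))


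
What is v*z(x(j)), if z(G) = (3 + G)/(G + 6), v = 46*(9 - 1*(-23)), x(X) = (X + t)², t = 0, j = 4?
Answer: 13984/11 ≈ 1271.3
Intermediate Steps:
x(X) = X² (x(X) = (X + 0)² = X²)
v = 1472 (v = 46*(9 + 23) = 46*32 = 1472)
z(G) = (3 + G)/(6 + G)
v*z(x(j)) = 1472*((3 + 4²)/(6 + 4²)) = 1472*((3 + 16)/(6 + 16)) = 1472*(19/22) = 13984/11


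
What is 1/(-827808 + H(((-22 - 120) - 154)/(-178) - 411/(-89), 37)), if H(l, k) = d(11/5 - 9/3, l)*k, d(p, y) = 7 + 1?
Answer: -1/827512 ≈ -1.2084e-6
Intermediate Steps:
d(p, y) = 8
H(l, k) = 8*k
1/(-827808 + H(((-22 - 120) - 154)/(-178) - 411/(-89), 37)) = 1/(-827808 + 8*37) = 1/(-827808 + 296) = 1/(-827512) = -1/827512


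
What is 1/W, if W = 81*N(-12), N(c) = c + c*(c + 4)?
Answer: 1/6804 ≈ 0.00014697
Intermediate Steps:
N(c) = c + c*(4 + c)
W = 6804 (W = 81*(-12*(5 - 12)) = 81*(-12*(-7)) = 81*84 = 6804)
1/W = 1/6804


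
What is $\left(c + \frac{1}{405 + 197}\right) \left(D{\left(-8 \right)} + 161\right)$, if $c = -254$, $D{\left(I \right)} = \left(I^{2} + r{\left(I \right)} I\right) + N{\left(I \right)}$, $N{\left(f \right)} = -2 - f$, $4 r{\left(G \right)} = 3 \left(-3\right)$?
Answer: $- \frac{38073843}{602} \approx -63246.0$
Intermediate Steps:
$r{\left(G \right)} = - \frac{9}{4}$ ($r{\left(G \right)} = \frac{3 \left(-3\right)}{4} = \frac{1}{4} \left(-9\right) = - \frac{9}{4}$)
$D{\left(I \right)} = -2 + I^{2} - \frac{13 I}{4}$ ($D{\left(I \right)} = \left(I^{2} - \frac{9 I}{4}\right) - \left(2 + I\right) = -2 + I^{2} - \frac{13 I}{4}$)
$\left(c + \frac{1}{405 + 197}\right) \left(D{\left(-8 \right)} + 161\right) = \left(-254 + \frac{1}{405 + 197}\right) \left(\left(-2 + \left(-8\right)^{2} - -26\right) + 161\right) = \left(-254 + \frac{1}{602}\right) \left(\left(-2 + 64 + 26\right) + 161\right) = \left(-254 + \frac{1}{602}\right) \left(88 + 161\right) = \left(- \frac{152907}{602}\right) 249 = - \frac{38073843}{602}$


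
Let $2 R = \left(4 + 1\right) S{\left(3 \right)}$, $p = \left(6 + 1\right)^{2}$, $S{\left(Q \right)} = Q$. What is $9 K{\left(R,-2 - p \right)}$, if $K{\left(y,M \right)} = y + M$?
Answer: $- \frac{783}{2} \approx -391.5$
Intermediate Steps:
$p = 49$ ($p = 7^{2} = 49$)
$R = \frac{15}{2}$ ($R = \frac{\left(4 + 1\right) 3}{2} = \frac{5 \cdot 3}{2} = \frac{1}{2} \cdot 15 = \frac{15}{2} \approx 7.5$)
$K{\left(y,M \right)} = M + y$
$9 K{\left(R,-2 - p \right)} = 9 \left(\left(-2 - 49\right) + \frac{15}{2}\right) = 9 \left(-51 + \frac{15}{2}\right) = 9 \left(- \frac{87}{2}\right) = - \frac{783}{2}$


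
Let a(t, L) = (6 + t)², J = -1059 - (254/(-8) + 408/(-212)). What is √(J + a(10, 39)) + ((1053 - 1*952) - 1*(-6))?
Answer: 107 + I*√8644141/106 ≈ 107.0 + 27.737*I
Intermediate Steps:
J = -217369/212 (J = -1059 - (254*(-⅛) + 408*(-1/212)) = -1059 - (-127/4 - 102/53) = -1059 - 1*(-7139/212) = -1059 + 7139/212 = -217369/212 ≈ -1025.3)
√(J + a(10, 39)) + ((1053 - 1*952) - 1*(-6)) = √(-217369/212 + (6 + 10)²) + ((1053 - 1*952) - 1*(-6)) = √(-217369/212 + 16²) + ((1053 - 952) + 6) = √(-217369/212 + 256) + (101 + 6) = √(-163097/212) + 107 = I*√8644141/106 + 107 = 107 + I*√8644141/106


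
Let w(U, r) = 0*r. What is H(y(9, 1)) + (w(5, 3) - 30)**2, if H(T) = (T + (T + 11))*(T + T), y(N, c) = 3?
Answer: 1002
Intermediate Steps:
w(U, r) = 0
H(T) = 2*T*(11 + 2*T) (H(T) = (T + (11 + T))*(2*T) = (11 + 2*T)*(2*T) = 2*T*(11 + 2*T))
H(y(9, 1)) + (w(5, 3) - 30)**2 = 2*3*(11 + 2*3) + (0 - 30)**2 = 2*3*(11 + 6) + (-30)**2 = 2*3*17 + 900 = 102 + 900 = 1002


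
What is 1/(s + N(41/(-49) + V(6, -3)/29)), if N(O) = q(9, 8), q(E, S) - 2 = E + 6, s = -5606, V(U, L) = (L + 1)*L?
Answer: -1/5589 ≈ -0.00017892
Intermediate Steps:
V(U, L) = L*(1 + L) (V(U, L) = (1 + L)*L = L*(1 + L))
q(E, S) = 8 + E (q(E, S) = 2 + (E + 6) = 2 + (6 + E) = 8 + E)
N(O) = 17 (N(O) = 8 + 9 = 17)
1/(s + N(41/(-49) + V(6, -3)/29)) = 1/(-5606 + 17) = 1/(-5589) = -1/5589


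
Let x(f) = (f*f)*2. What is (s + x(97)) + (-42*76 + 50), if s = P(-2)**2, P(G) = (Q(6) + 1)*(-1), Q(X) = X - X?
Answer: 15677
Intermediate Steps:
Q(X) = 0
P(G) = -1 (P(G) = (0 + 1)*(-1) = 1*(-1) = -1)
x(f) = 2*f**2 (x(f) = f**2*2 = 2*f**2)
s = 1 (s = (-1)**2 = 1)
(s + x(97)) + (-42*76 + 50) = (1 + 2*97**2) + (-42*76 + 50) = (1 + 2*9409) + (-3192 + 50) = (1 + 18818) - 3142 = 18819 - 3142 = 15677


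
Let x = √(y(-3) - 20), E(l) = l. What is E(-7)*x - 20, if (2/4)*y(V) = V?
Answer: -20 - 7*I*√26 ≈ -20.0 - 35.693*I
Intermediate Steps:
y(V) = 2*V
x = I*√26 (x = √(2*(-3) - 20) = √(-6 - 20) = √(-26) = I*√26 ≈ 5.099*I)
E(-7)*x - 20 = -7*I*√26 - 20 = -20 - 7*I*√26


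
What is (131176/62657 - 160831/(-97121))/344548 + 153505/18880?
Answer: 16092576691361868661/1979267393697616064 ≈ 8.1306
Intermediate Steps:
(131176/62657 - 160831/(-97121))/344548 + 153505/18880 = (131176*(1/62657) - 160831*(-1/97121))*(1/344548) + 153505*(1/18880) = (131176/62657 + 160831/97121)*(1/344548) + 30701/3776 = (22817132263/6085310497)*(1/344548) + 30701/3776 = 22817132263/2096681561120356 + 30701/3776 = 16092576691361868661/1979267393697616064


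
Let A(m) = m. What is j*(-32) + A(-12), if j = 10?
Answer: -332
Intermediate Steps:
j*(-32) + A(-12) = 10*(-32) - 12 = -320 - 12 = -332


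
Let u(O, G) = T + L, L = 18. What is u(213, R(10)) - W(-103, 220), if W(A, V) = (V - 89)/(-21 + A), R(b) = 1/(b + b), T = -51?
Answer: -3961/124 ≈ -31.944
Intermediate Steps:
R(b) = 1/(2*b)
W(A, V) = (-89 + V)/(-21 + A)
u(O, G) = -33 (u(O, G) = -51 + 18 = -33)
u(213, R(10)) - W(-103, 220) = -33 - (-89 + 220)/(-21 - 103) = -33 - 131/(-124) = -33 - (-1)*131/124 = -33 - 1*(-131/124) = -33 + 131/124 = -3961/124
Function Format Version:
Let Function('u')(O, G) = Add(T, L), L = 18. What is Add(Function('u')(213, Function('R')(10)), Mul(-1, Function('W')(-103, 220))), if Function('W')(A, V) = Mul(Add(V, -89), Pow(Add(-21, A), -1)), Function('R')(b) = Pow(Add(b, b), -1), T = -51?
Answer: Rational(-3961, 124) ≈ -31.944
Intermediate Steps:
Function('R')(b) = Mul(Rational(1, 2), Pow(b, -1)) (Function('R')(b) = Pow(Mul(2, b), -1) = Mul(Rational(1, 2), Pow(b, -1)))
Function('W')(A, V) = Mul(Pow(Add(-21, A), -1), Add(-89, V)) (Function('W')(A, V) = Mul(Add(-89, V), Pow(Add(-21, A), -1)) = Mul(Pow(Add(-21, A), -1), Add(-89, V)))
Function('u')(O, G) = -33 (Function('u')(O, G) = Add(-51, 18) = -33)
Add(Function('u')(213, Function('R')(10)), Mul(-1, Function('W')(-103, 220))) = Add(-33, Mul(-1, Mul(Pow(Add(-21, -103), -1), Add(-89, 220)))) = Add(-33, Mul(-1, Mul(Pow(-124, -1), 131))) = Add(-33, Mul(-1, Mul(Rational(-1, 124), 131))) = Add(-33, Mul(-1, Rational(-131, 124))) = Add(-33, Rational(131, 124)) = Rational(-3961, 124)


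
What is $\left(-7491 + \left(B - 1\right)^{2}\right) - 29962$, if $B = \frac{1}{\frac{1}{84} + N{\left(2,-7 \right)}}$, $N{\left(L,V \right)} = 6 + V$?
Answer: $- \frac{257985828}{6889} \approx -37449.0$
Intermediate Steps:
$B = - \frac{84}{83}$ ($B = \frac{1}{\frac{1}{84} + \left(6 - 7\right)} = \frac{1}{\frac{1}{84} - 1} = \frac{1}{- \frac{83}{84}} = - \frac{84}{83} \approx -1.012$)
$\left(-7491 + \left(B - 1\right)^{2}\right) - 29962 = \left(-7491 + \left(- \frac{84}{83} - 1\right)^{2}\right) - 29962 = \left(-7491 + \left(- \frac{167}{83}\right)^{2}\right) - 29962 = \left(-7491 + \frac{27889}{6889}\right) - 29962 = - \frac{51577610}{6889} - 29962 = - \frac{257985828}{6889}$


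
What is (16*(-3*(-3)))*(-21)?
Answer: -3024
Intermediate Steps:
(16*(-3*(-3)))*(-21) = (16*9)*(-21) = 144*(-21) = -3024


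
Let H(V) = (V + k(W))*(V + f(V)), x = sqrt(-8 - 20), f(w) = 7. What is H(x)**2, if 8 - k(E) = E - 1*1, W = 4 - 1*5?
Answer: -6328 + 2856*I*sqrt(7) ≈ -6328.0 + 7556.3*I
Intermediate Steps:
W = -1 (W = 4 - 5 = -1)
k(E) = 9 - E (k(E) = 8 - (E - 1*1) = 8 - (E - 1) = 8 - (-1 + E) = 8 + (1 - E) = 9 - E)
x = 2*I*sqrt(7) (x = sqrt(-28) = 2*I*sqrt(7) ≈ 5.2915*I)
H(V) = (7 + V)*(10 + V) (H(V) = (V + (9 - 1*(-1)))*(V + 7) = (V + (9 + 1))*(7 + V) = (V + 10)*(7 + V) = (10 + V)*(7 + V) = (7 + V)*(10 + V))
H(x)**2 = (70 + (2*I*sqrt(7))**2 + 17*(2*I*sqrt(7)))**2 = (70 - 28 + 34*I*sqrt(7))**2 = (42 + 34*I*sqrt(7))**2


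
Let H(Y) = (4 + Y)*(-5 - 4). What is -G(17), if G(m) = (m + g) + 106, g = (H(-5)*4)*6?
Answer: -339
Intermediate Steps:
H(Y) = -36 - 9*Y (H(Y) = (4 + Y)*(-9) = -36 - 9*Y)
g = 216 (g = ((-36 - 9*(-5))*4)*6 = ((-36 + 45)*4)*6 = (9*4)*6 = 36*6 = 216)
G(m) = 322 + m (G(m) = (m + 216) + 106 = (216 + m) + 106 = 322 + m)
-G(17) = -(322 + 17) = -1*339 = -339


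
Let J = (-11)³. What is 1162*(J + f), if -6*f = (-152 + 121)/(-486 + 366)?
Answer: -556801931/360 ≈ -1.5467e+6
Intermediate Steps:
f = -31/720 (f = -(-152 + 121)/(6*(-486 + 366)) = -(-31)/(6*(-120)) = -(-31)*(-1)/(6*120) = -⅙*31/120 = -31/720 ≈ -0.043056)
J = -1331
1162*(J + f) = 1162*(-1331 - 31/720) = 1162*(-958351/720) = -556801931/360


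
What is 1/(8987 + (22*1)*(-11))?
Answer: 1/8745 ≈ 0.00011435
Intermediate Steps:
1/(8987 + (22*1)*(-11)) = 1/(8987 + 22*(-11)) = 1/(8987 - 242) = 1/8745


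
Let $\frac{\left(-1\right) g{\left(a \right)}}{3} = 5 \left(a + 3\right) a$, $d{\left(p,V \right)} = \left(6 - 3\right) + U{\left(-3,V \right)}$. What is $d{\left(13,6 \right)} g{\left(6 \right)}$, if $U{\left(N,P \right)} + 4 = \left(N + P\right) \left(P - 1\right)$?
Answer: $-11340$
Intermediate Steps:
$U{\left(N,P \right)} = -4 + \left(-1 + P\right) \left(N + P\right)$ ($U{\left(N,P \right)} = -4 + \left(N + P\right) \left(P - 1\right) = -4 + \left(N + P\right) \left(-1 + P\right) = -4 + \left(-1 + P\right) \left(N + P\right)$)
$d{\left(p,V \right)} = 2 + V^{2} - 4 V$ ($d{\left(p,V \right)} = \left(6 - 3\right) - \left(1 - V^{2} + 4 V\right) = 3 - \left(1 - V^{2} + 4 V\right) = 2 + V^{2} - 4 V$)
$g{\left(a \right)} = - 15 a \left(3 + a\right)$ ($g{\left(a \right)} = - 3 \cdot 5 \left(a + 3\right) a = - 3 \cdot 5 \left(3 + a\right) a = - 3 \cdot 5 a \left(3 + a\right) = - 15 a \left(3 + a\right)$)
$d{\left(13,6 \right)} g{\left(6 \right)} = \left(2 + 6^{2} - 24\right) \left(\left(-15\right) 6 \left(3 + 6\right)\right) = \left(2 + 36 - 24\right) \left(\left(-15\right) 6 \cdot 9\right) = 14 \left(-810\right) = -11340$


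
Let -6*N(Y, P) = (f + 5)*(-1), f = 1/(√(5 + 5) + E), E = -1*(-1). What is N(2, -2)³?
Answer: 10813/19683 + 2909*√10/78732 ≈ 0.66620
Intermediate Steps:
E = 1
f = 1/(1 + √10) (f = 1/(√(5 + 5) + 1) = 1/(√10 + 1) = 1/(1 + √10) ≈ 0.24025)
N(Y, P) = 22/27 + √10/54 (N(Y, P) = -((-⅑ + √10/9) + 5)*(-1)/6 = -(44/9 + √10/9)*(-1)/6 = -(-44/9 - √10/9)/6 = 22/27 + √10/54)
N(2, -2)³ = (22/27 + √10/54)³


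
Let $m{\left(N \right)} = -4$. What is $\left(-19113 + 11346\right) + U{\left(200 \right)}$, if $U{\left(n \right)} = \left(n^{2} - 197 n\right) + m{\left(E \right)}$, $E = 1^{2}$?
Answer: $-7171$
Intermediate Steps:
$E = 1$
$U{\left(n \right)} = -4 + n^{2} - 197 n$ ($U{\left(n \right)} = \left(n^{2} - 197 n\right) - 4 = -4 + n^{2} - 197 n$)
$\left(-19113 + 11346\right) + U{\left(200 \right)} = \left(-19113 + 11346\right) - \left(39404 - 40000\right) = -7767 - -596 = -7767 + 596 = -7171$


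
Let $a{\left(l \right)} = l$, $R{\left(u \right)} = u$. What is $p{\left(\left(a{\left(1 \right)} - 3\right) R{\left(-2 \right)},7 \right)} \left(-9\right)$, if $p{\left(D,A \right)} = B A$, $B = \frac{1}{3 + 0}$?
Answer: $-21$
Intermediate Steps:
$B = \frac{1}{3} \approx 0.33333$
$p{\left(D,A \right)} = \frac{A}{3}$
$p{\left(\left(a{\left(1 \right)} - 3\right) R{\left(-2 \right)},7 \right)} \left(-9\right) = \frac{1}{3} \cdot 7 \left(-9\right) = \frac{7}{3} \left(-9\right) = -21$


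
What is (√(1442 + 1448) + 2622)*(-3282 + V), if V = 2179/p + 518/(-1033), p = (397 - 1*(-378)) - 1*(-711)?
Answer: -6602869273227/767519 - 85620730469*√10/1535038 ≈ -8.7793e+6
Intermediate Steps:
p = 1486 (p = (397 + 378) + 711 = 775 + 711 = 1486)
V = 1481159/1535038 (V = 2179/1486 + 518/(-1033) = 2179*(1/1486) + 518*(-1/1033) = 2179/1486 - 518/1033 = 1481159/1535038 ≈ 0.96490)
(√(1442 + 1448) + 2622)*(-3282 + V) = (√(1442 + 1448) + 2622)*(-3282 + 1481159/1535038) = (√2890 + 2622)*(-5036513557/1535038) = (17*√10 + 2622)*(-5036513557/1535038) = (2622 + 17*√10)*(-5036513557/1535038) = -6602869273227/767519 - 85620730469*√10/1535038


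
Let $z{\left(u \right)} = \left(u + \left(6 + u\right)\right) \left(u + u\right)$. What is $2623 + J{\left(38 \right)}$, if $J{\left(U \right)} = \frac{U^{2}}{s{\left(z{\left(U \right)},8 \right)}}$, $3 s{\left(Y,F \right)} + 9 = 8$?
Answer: $-1709$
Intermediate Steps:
$z{\left(u \right)} = 2 u \left(6 + 2 u\right)$ ($z{\left(u \right)} = \left(6 + 2 u\right) 2 u = 2 u \left(6 + 2 u\right)$)
$s{\left(Y,F \right)} = - \frac{1}{3}$ ($s{\left(Y,F \right)} = -3 + \frac{1}{3} \cdot 8 = -3 + \frac{8}{3} = - \frac{1}{3}$)
$J{\left(U \right)} = - 3 U^{2}$ ($J{\left(U \right)} = \frac{U^{2}}{- \frac{1}{3}} = - 3 U^{2}$)
$2623 + J{\left(38 \right)} = 2623 - 3 \cdot 38^{2} = 2623 - 4332 = -1709$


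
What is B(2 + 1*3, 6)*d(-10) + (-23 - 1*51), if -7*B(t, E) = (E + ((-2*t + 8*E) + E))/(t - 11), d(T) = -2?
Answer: -1604/21 ≈ -76.381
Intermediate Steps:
B(t, E) = -(-2*t + 10*E)/(7*(-11 + t)) (B(t, E) = -(E + ((-2*t + 8*E) + E))/(7*(t - 11)) = -(E + (-2*t + 9*E))/(7*(-11 + t)) = -(-2*t + 10*E)/(7*(-11 + t)))
B(2 + 1*3, 6)*d(-10) + (-23 - 1*51) = (2*((2 + 1*3) - 5*6)/(7*(-11 + (2 + 1*3))))*(-2) + (-23 - 1*51) = (2*((2 + 3) - 30)/(7*(-11 + (2 + 3))))*(-2) + (-23 - 51) = (2*(5 - 30)/(7*(-11 + 5)))*(-2) - 74 = ((2/7)*(-25)/(-6))*(-2) - 74 = ((2/7)*(-⅙)*(-25))*(-2) - 74 = (25/21)*(-2) - 74 = -50/21 - 74 = -1604/21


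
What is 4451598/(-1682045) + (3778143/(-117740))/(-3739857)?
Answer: -130677945980267947/49377077236873540 ≈ -2.6465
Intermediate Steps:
4451598/(-1682045) + (3778143/(-117740))/(-3739857) = 4451598*(-1/1682045) + (3778143*(-1/117740))*(-1/3739857) = -4451598/1682045 - 3778143/117740*(-1/3739857) = -4451598/1682045 + 1259381/146776921060 = -130677945980267947/49377077236873540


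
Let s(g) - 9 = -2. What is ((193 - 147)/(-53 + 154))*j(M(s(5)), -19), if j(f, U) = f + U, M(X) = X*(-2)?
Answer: -1518/101 ≈ -15.030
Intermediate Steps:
s(g) = 7 (s(g) = 9 - 2 = 7)
M(X) = -2*X
j(f, U) = U + f
((193 - 147)/(-53 + 154))*j(M(s(5)), -19) = ((193 - 147)/(-53 + 154))*(-19 - 2*7) = (46/101)*(-19 - 14) = (46*(1/101))*(-33) = (46/101)*(-33) = -1518/101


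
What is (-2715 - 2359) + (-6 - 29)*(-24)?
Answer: -4234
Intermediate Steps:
(-2715 - 2359) + (-6 - 29)*(-24) = -5074 - 35*(-24) = -5074 + 840 = -4234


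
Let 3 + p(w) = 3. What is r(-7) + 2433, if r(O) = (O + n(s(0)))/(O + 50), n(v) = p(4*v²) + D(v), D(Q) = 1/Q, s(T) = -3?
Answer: 313835/129 ≈ 2432.8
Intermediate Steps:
p(w) = 0 (p(w) = -3 + 3 = 0)
n(v) = 1/v (n(v) = 0 + 1/v = 1/v)
r(O) = (-⅓ + O)/(50 + O) (r(O) = (O + 1/(-3))/(O + 50) = (O - ⅓)/(50 + O) = (-⅓ + O)/(50 + O))
r(-7) + 2433 = (-⅓ - 7)/(50 - 7) + 2433 = -22/3/43 + 2433 = (1/43)*(-22/3) + 2433 = -22/129 + 2433 = 313835/129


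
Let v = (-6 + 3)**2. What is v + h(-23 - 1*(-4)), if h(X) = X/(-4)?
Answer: 55/4 ≈ 13.750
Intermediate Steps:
h(X) = -X/4 (h(X) = X*(-1/4) = -X/4)
v = 9 (v = (-3)**2 = 9)
v + h(-23 - 1*(-4)) = 9 - (-23 - 1*(-4))/4 = 9 - (-23 + 4)/4 = 9 - 1/4*(-19) = 9 + 19/4 = 55/4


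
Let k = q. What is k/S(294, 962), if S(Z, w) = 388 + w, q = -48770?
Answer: -4877/135 ≈ -36.126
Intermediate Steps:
k = -48770
k/S(294, 962) = -48770/(388 + 962) = -48770/1350 = -48770*1/1350 = -4877/135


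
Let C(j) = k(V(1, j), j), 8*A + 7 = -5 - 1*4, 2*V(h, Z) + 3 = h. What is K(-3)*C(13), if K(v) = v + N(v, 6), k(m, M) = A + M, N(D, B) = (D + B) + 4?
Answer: 44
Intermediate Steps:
N(D, B) = 4 + B + D (N(D, B) = (B + D) + 4 = 4 + B + D)
V(h, Z) = -3/2 + h/2
A = -2 (A = -7/8 + (-5 - 1*4)/8 = -7/8 + (-5 - 4)/8 = -7/8 + (⅛)*(-9) = -7/8 - 9/8 = -2)
k(m, M) = -2 + M
K(v) = 10 + 2*v (K(v) = v + (4 + 6 + v) = v + (10 + v) = 10 + 2*v)
C(j) = -2 + j
K(-3)*C(13) = (10 + 2*(-3))*(-2 + 13) = (10 - 6)*11 = 4*11 = 44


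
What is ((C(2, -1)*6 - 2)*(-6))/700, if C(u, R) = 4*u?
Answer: -69/175 ≈ -0.39429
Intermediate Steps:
((C(2, -1)*6 - 2)*(-6))/700 = (((4*2)*6 - 2)*(-6))/700 = ((8*6 - 2)*(-6))/700 = ((48 - 2)*(-6))/700 = (46*(-6))/700 = (1/700)*(-276) = -69/175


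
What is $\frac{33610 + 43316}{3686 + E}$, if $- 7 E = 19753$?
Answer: $\frac{538482}{6049} \approx 89.02$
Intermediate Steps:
$E = - \frac{19753}{7}$ ($E = \left(- \frac{1}{7}\right) 19753 = - \frac{19753}{7} \approx -2821.9$)
$\frac{33610 + 43316}{3686 + E} = \frac{33610 + 43316}{3686 - \frac{19753}{7}} = \frac{76926}{\frac{6049}{7}} = 76926 \cdot \frac{7}{6049} = \frac{538482}{6049}$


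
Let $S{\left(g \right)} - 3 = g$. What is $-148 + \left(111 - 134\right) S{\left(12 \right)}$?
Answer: $-493$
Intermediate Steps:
$S{\left(g \right)} = 3 + g$
$-148 + \left(111 - 134\right) S{\left(12 \right)} = -148 + \left(111 - 134\right) \left(3 + 12\right) = -148 - 345 = -493$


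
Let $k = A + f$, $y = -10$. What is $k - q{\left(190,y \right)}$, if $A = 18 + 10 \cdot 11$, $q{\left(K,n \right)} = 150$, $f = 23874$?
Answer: $23852$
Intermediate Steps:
$A = 128$ ($A = 18 + 110 = 128$)
$k = 24002$ ($k = 128 + 23874 = 24002$)
$k - q{\left(190,y \right)} = 24002 - 150 = 23852$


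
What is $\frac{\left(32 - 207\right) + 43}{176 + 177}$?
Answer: $- \frac{132}{353} \approx -0.37394$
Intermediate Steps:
$\frac{\left(32 - 207\right) + 43}{176 + 177} = \frac{-175 + 43}{353} = \left(-132\right) \frac{1}{353} = - \frac{132}{353}$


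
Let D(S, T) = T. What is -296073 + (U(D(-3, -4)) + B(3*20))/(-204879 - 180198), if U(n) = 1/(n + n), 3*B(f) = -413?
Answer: -2736261659597/9241848 ≈ -2.9607e+5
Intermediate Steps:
B(f) = -413/3 (B(f) = (⅓)*(-413) = -413/3)
U(n) = 1/(2*n)
-296073 + (U(D(-3, -4)) + B(3*20))/(-204879 - 180198) = -296073 + ((½)/(-4) - 413/3)/(-204879 - 180198) = -296073 + ((½)*(-¼) - 413/3)/(-385077) = -296073 + (-⅛ - 413/3)*(-1/385077) = -296073 - 3307/24*(-1/385077) = -296073 + 3307/9241848 = -2736261659597/9241848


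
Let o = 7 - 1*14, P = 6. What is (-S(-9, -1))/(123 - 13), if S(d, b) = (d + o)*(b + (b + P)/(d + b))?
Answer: -12/55 ≈ -0.21818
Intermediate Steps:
o = -7 (o = 7 - 14 = -7)
S(d, b) = (-7 + d)*(b + (6 + b)/(b + d)) (S(d, b) = (d - 7)*(b + (b + 6)/(d + b)) = (-7 + d)*(b + (6 + b)/(b + d)))
(-S(-9, -1))/(123 - 13) = (-(-42 - 7*(-1) - 7*(-1)**2 + 6*(-9) - 1*(-9)**2 - 9*(-1)**2 - 6*(-1)*(-9))/(-1 - 9))/(123 - 13) = -(-42 + 7 - 7*1 - 54 - 1*81 - 9*1 - 54)/(-10)/110 = -(-1)*(-42 + 7 - 7 - 54 - 81 - 9 - 54)/10*(1/110) = -(-1)*(-240)/10*(1/110) = -1*24*(1/110) = -24*1/110 = -12/55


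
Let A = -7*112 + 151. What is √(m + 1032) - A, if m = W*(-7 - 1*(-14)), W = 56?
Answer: 633 + 4*√89 ≈ 670.74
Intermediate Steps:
m = 392 (m = 56*(-7 - 1*(-14)) = 56*(-7 + 14) = 56*7 = 392)
A = -633 (A = -784 + 151 = -633)
√(m + 1032) - A = √(392 + 1032) - 1*(-633) = √1424 + 633 = 4*√89 + 633 = 633 + 4*√89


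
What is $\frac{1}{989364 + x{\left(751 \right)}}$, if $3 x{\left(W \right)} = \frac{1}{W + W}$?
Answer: $\frac{4506}{4458074185} \approx 1.0108 \cdot 10^{-6}$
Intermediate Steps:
$x{\left(W \right)} = \frac{1}{6 W}$ ($x{\left(W \right)} = \frac{1}{3 \left(W + W\right)} = \frac{1}{3 \cdot 2 W} = \frac{\frac{1}{2} \frac{1}{W}}{3} = \frac{1}{6 W}$)
$\frac{1}{989364 + x{\left(751 \right)}} = \frac{1}{989364 + \frac{1}{6 \cdot 751}} = \frac{1}{989364 + \frac{1}{6} \cdot \frac{1}{751}} = \frac{1}{989364 + \frac{1}{4506}} = \frac{1}{\frac{4458074185}{4506}} = \frac{4506}{4458074185}$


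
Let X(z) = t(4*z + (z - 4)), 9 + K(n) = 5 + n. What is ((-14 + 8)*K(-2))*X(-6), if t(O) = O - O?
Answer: 0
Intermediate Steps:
K(n) = -4 + n (K(n) = -9 + (5 + n) = -4 + n)
t(O) = 0
X(z) = 0
((-14 + 8)*K(-2))*X(-6) = ((-14 + 8)*(-4 - 2))*0 = -6*(-6)*0 = 36*0 = 0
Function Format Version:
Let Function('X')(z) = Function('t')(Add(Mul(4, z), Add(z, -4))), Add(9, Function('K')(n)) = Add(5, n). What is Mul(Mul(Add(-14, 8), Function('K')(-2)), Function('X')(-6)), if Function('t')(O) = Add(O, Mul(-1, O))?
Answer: 0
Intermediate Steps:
Function('K')(n) = Add(-4, n) (Function('K')(n) = Add(-9, Add(5, n)) = Add(-4, n))
Function('t')(O) = 0
Function('X')(z) = 0
Mul(Mul(Add(-14, 8), Function('K')(-2)), Function('X')(-6)) = Mul(Mul(Add(-14, 8), Add(-4, -2)), 0) = Mul(Mul(-6, -6), 0) = Mul(36, 0) = 0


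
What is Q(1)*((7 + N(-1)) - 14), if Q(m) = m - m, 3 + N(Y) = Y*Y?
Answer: 0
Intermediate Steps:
N(Y) = -3 + Y² (N(Y) = -3 + Y*Y = -3 + Y²)
Q(m) = 0
Q(1)*((7 + N(-1)) - 14) = 0*((7 + (-3 + (-1)²)) - 14) = 0*((7 + (-3 + 1)) - 14) = 0*((7 - 2) - 14) = 0*(5 - 14) = 0*(-9) = 0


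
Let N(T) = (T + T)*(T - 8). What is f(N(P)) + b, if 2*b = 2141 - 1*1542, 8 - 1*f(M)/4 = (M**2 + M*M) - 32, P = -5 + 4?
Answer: -4265/2 ≈ -2132.5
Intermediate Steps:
P = -1
N(T) = 2*T*(-8 + T) (N(T) = (2*T)*(-8 + T) = 2*T*(-8 + T))
f(M) = 160 - 8*M**2 (f(M) = 32 - 4*((M**2 + M*M) - 32) = 32 - 4*((M**2 + M**2) - 32) = 32 - 4*(2*M**2 - 32) = 32 - 4*(-32 + 2*M**2) = 32 + (128 - 8*M**2) = 160 - 8*M**2)
b = 599/2 (b = (2141 - 1*1542)/2 = (2141 - 1542)/2 = (1/2)*599 = 599/2 ≈ 299.50)
f(N(P)) + b = (160 - 8*4*(-8 - 1)**2) + 599/2 = (160 - 8*(2*(-1)*(-9))**2) + 599/2 = (160 - 8*18**2) + 599/2 = (160 - 8*324) + 599/2 = (160 - 2592) + 599/2 = -2432 + 599/2 = -4265/2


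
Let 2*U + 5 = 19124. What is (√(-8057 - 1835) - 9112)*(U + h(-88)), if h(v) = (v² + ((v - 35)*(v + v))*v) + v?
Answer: 17201711052 - 3775617*I*√2473 ≈ 1.7202e+10 - 1.8776e+8*I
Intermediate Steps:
U = 19119/2 (U = -5/2 + (½)*19124 = -5/2 + 9562 = 19119/2 ≈ 9559.5)
h(v) = v + v² + 2*v²*(-35 + v) (h(v) = (v² + ((-35 + v)*(2*v))*v) + v = (v² + (2*v*(-35 + v))*v) + v = (v² + 2*v²*(-35 + v)) + v = v + v² + 2*v²*(-35 + v))
(√(-8057 - 1835) - 9112)*(U + h(-88)) = (√(-8057 - 1835) - 9112)*(19119/2 - 88*(1 - 69*(-88) + 2*(-88)²)) = (√(-9892) - 9112)*(19119/2 - 88*(1 + 6072 + 2*7744)) = (2*I*√2473 - 9112)*(19119/2 - 88*(1 + 6072 + 15488)) = (-9112 + 2*I*√2473)*(19119/2 - 88*21561) = (-9112 + 2*I*√2473)*(19119/2 - 1897368) = (-9112 + 2*I*√2473)*(-3775617/2) = 17201711052 - 3775617*I*√2473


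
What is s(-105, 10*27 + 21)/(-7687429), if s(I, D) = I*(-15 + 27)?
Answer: 1260/7687429 ≈ 0.00016390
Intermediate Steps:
s(I, D) = 12*I (s(I, D) = I*12 = 12*I)
s(-105, 10*27 + 21)/(-7687429) = (12*(-105))/(-7687429) = -1260*(-1/7687429) = 1260/7687429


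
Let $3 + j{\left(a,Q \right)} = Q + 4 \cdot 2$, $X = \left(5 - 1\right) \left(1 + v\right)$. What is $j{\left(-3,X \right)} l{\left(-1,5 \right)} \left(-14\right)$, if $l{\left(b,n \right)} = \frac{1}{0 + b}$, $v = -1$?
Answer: $70$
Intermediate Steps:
$l{\left(b,n \right)} = \frac{1}{b}$
$X = 0$ ($X = \left(5 - 1\right) \left(1 - 1\right) = 4 \cdot 0 = 0$)
$j{\left(a,Q \right)} = 5 + Q$ ($j{\left(a,Q \right)} = -3 + \left(Q + 4 \cdot 2\right) = -3 + \left(Q + 8\right) = -3 + \left(8 + Q\right) = 5 + Q$)
$j{\left(-3,X \right)} l{\left(-1,5 \right)} \left(-14\right) = \frac{5 + 0}{-1} \left(-14\right) = 5 \left(-1\right) \left(-14\right) = \left(-5\right) \left(-14\right) = 70$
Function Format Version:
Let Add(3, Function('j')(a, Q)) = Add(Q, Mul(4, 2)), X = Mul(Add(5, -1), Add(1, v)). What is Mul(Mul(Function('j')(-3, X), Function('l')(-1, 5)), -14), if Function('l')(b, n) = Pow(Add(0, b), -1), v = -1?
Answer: 70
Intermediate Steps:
Function('l')(b, n) = Pow(b, -1)
X = 0 (X = Mul(Add(5, -1), Add(1, -1)) = Mul(4, 0) = 0)
Function('j')(a, Q) = Add(5, Q) (Function('j')(a, Q) = Add(-3, Add(Q, Mul(4, 2))) = Add(-3, Add(Q, 8)) = Add(-3, Add(8, Q)) = Add(5, Q))
Mul(Mul(Function('j')(-3, X), Function('l')(-1, 5)), -14) = Mul(Mul(Add(5, 0), Pow(-1, -1)), -14) = Mul(Mul(5, -1), -14) = Mul(-5, -14) = 70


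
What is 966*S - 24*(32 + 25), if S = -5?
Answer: -6198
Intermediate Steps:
966*S - 24*(32 + 25) = 966*(-5) - 24*(32 + 25) = -4830 - 24*57 = -4830 - 1368 = -6198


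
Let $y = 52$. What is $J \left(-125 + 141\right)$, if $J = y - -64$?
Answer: $1856$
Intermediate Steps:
$J = 116$ ($J = 52 - -64 = 52 + 64 = 116$)
$J \left(-125 + 141\right) = 116 \left(-125 + 141\right) = 116 \cdot 16 = 1856$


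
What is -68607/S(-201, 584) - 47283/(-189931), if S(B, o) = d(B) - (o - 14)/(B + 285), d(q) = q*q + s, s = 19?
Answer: -174720913/120606185 ≈ -1.4487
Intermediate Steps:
d(q) = 19 + q² (d(q) = q*q + 19 = q² + 19 = 19 + q²)
S(B, o) = 19 + B² - (-14 + o)/(285 + B) (S(B, o) = (19 + B²) - (o - 14)/(B + 285) = (19 + B²) - (-14 + o)/(285 + B) = 19 + B² - (-14 + o)/(285 + B))
-68607/S(-201, 584) - 47283/(-189931) = -68607*(285 - 201)/(5429 - 1*584 + 285*(-201)² - 201*(19 + (-201)²)) - 47283/(-189931) = -68607*84/(5429 - 584 + 285*40401 - 201*(19 + 40401)) - 47283*(-1/189931) = -68607*84/(5429 - 584 + 11514285 - 201*40420) + 47283/189931 = -68607*84/(5429 - 584 + 11514285 - 8124420) + 47283/189931 = -68607/((1/84)*3394710) + 47283/189931 = -68607/565785/14 + 47283/189931 = -68607*14/565785 + 47283/189931 = -1078/635 + 47283/189931 = -174720913/120606185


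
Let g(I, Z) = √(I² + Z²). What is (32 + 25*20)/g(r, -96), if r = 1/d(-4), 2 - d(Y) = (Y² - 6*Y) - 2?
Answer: 19152*√11943937/11943937 ≈ 5.5417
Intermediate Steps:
d(Y) = 4 - Y² + 6*Y (d(Y) = 2 - ((Y² - 6*Y) - 2) = 2 - (-2 + Y² - 6*Y) = 2 + (2 - Y² + 6*Y) = 4 - Y² + 6*Y)
r = -1/36 (r = 1/(4 - 1*(-4)² + 6*(-4)) = 1/(4 - 1*16 - 24) = 1/(4 - 16 - 24) = 1/(-36) = -1/36 ≈ -0.027778)
(32 + 25*20)/g(r, -96) = (32 + 25*20)/(√((-1/36)² + (-96)²)) = (32 + 500)/(√(1/1296 + 9216)) = 532/(√(11943937/1296)) = 532/((√11943937/36)) = 532*(36*√11943937/11943937) = 19152*√11943937/11943937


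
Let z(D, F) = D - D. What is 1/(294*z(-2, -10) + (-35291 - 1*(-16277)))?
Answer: -1/19014 ≈ -5.2593e-5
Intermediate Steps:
z(D, F) = 0
1/(294*z(-2, -10) + (-35291 - 1*(-16277))) = 1/(294*0 + (-35291 - 1*(-16277))) = 1/(0 + (-35291 + 16277)) = 1/(0 - 19014) = 1/(-19014) = -1/19014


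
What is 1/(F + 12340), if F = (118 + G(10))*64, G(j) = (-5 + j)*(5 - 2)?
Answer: 1/20852 ≈ 4.7957e-5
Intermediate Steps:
G(j) = -15 + 3*j (G(j) = (-5 + j)*3 = -15 + 3*j)
F = 8512 (F = (118 + (-15 + 3*10))*64 = (118 + (-15 + 30))*64 = (118 + 15)*64 = 133*64 = 8512)
1/(F + 12340) = 1/(8512 + 12340) = 1/20852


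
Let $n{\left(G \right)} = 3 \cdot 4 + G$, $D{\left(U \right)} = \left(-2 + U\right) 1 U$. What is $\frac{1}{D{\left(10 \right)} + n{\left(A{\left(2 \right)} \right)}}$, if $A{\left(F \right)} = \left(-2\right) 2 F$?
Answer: $\frac{1}{84} \approx 0.011905$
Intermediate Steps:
$D{\left(U \right)} = U \left(-2 + U\right)$ ($D{\left(U \right)} = \left(-2 + U\right) U = U \left(-2 + U\right)$)
$A{\left(F \right)} = - 4 F$
$n{\left(G \right)} = 12 + G$
$\frac{1}{D{\left(10 \right)} + n{\left(A{\left(2 \right)} \right)}} = \frac{1}{10 \left(-2 + 10\right) + \left(12 - 8\right)} = \frac{1}{10 \cdot 8 + \left(12 - 8\right)} = \frac{1}{80 + 4} = \frac{1}{84}$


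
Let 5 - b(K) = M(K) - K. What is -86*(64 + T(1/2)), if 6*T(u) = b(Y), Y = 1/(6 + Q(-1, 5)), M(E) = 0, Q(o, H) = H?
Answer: -184040/33 ≈ -5577.0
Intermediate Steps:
Y = 1/11 (Y = 1/(6 + 5) = 1/11 ≈ 0.090909)
b(K) = 5 + K (b(K) = 5 - (0 - K) = 5 - (-1)*K = 5 + K)
T(u) = 28/33 (T(u) = (5 + 1/11)/6 = (⅙)*(56/11) = 28/33)
-86*(64 + T(1/2)) = -86*(64 + 28/33) = -86*2140/33 = -184040/33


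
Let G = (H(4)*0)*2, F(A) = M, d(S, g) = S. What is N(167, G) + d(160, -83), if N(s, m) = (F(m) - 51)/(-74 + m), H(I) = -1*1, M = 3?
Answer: 5944/37 ≈ 160.65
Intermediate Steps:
H(I) = -1
F(A) = 3
G = 0 (G = -1*0*2 = 0*2 = 0)
N(s, m) = -48/(-74 + m) (N(s, m) = (3 - 51)/(-74 + m) = -48/(-74 + m))
N(167, G) + d(160, -83) = -48/(-74 + 0) + 160 = -48/(-74) + 160 = -48*(-1/74) + 160 = 24/37 + 160 = 5944/37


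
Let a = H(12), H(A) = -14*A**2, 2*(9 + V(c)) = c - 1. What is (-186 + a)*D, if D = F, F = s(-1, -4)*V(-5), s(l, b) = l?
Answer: -26424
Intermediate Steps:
V(c) = -19/2 + c/2 (V(c) = -9 + (c - 1)/2 = -9 + (-1 + c)/2 = -9 + (-1/2 + c/2) = -19/2 + c/2)
a = -2016 (a = -14*12**2 = -14*144 = -2016)
F = 12 (F = -(-19/2 + (1/2)*(-5)) = -(-19/2 - 5/2) = -1*(-12) = 12)
D = 12
(-186 + a)*D = (-186 - 2016)*12 = -2202*12 = -26424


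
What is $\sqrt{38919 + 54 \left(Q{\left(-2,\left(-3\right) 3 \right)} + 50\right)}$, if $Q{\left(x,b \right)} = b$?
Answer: $\sqrt{41133} \approx 202.81$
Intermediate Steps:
$\sqrt{38919 + 54 \left(Q{\left(-2,\left(-3\right) 3 \right)} + 50\right)} = \sqrt{38919 + 54 \left(\left(-3\right) 3 + 50\right)} = \sqrt{38919 + 54 \left(-9 + 50\right)} = \sqrt{38919 + 54 \cdot 41} = \sqrt{38919 + 2214} = \sqrt{41133}$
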